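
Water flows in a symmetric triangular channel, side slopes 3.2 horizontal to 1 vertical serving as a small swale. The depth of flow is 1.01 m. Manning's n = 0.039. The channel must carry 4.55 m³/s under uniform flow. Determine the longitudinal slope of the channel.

For a triangular section with side slope z = 3.2: A = zy² = 3.2×1.01² = 3.264 m²; P = 2y√(1+z²) = 2×1.01×3.353 = 6.772 m.
Hydraulic radius R = A/P = 3.264/6.772 = 0.482 m.
From Manning's equation, S = [nQ / (1 A R^(2/3))]² = [0.039 × 4.55 / (1 × 3.264 × 0.482^(2/3))]² = 0.00782.

S = 0.00782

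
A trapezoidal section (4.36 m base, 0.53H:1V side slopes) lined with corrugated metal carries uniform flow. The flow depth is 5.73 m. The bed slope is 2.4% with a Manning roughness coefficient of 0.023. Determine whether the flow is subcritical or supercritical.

supercritical

With bottom width b = 4.36 m and side slope z = 0.53: A = (b + zy)y = (4.36 + 0.53×5.73)×5.73 = 42.38 m²; P = b + 2y√(1+z²) = 4.36 + 2×5.73×1.132 = 17.33 m.
Hydraulic radius R = A/P = 42.38/17.33 = 2.446 m.
V = (1/n) R^(2/3) √S = (1/0.023) × 2.446^(2/3) × √0.024 = 12.23 m/s. Hydraulic depth D_h = A/T = 42.38/10.43 = 4.062 m.
Froude number Fr = V/√(g·D_h) = 12.23/√(9.81×4.062) = 1.94, which is greater than 1, so the flow is supercritical.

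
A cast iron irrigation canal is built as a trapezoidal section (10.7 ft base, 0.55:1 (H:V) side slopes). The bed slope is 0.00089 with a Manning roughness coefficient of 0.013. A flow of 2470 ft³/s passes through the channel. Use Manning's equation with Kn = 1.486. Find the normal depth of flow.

Manning's equation rearranged: A R^(2/3) = nQ / (1.486·√S) = 0.013 × 2470 / (1.486 × √0.00089) = 724.3.
Try y = 15.2 ft: A R^(2/3) = 996.8 — high.
Try y = 9.94 ft: A R^(2/3) = 458.1 — low.
Try y = 12.8 ft: A R^(2/3) = 723.6 — matches.

y_n = 12.8 ft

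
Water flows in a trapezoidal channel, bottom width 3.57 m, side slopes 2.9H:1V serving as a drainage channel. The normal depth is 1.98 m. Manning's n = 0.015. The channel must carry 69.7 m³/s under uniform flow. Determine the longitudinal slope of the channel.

S = 0.0026

With bottom width b = 3.57 m and side slope z = 2.9: A = (b + zy)y = (3.57 + 2.9×1.98)×1.98 = 18.44 m²; P = b + 2y√(1+z²) = 3.57 + 2×1.98×3.068 = 15.72 m.
Hydraulic radius R = A/P = 18.44/15.72 = 1.173 m.
From Manning's equation, S = [nQ / (1 A R^(2/3))]² = [0.015 × 69.7 / (1 × 18.44 × 1.173^(2/3))]² = 0.0026.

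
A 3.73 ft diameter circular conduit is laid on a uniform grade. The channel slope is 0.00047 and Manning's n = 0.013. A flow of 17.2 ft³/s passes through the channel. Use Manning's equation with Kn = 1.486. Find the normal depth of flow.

Manning's equation rearranged: A R^(2/3) = nQ / (1.486·√S) = 0.013 × 17.2 / (1.486 × √0.00047) = 6.941.
Try y = 2.74 ft: A R^(2/3) = 9.279 — high.
Try y = 1.94 ft: A R^(2/3) = 5.573 — low.
Try y = 2.22 ft: A R^(2/3) = 6.921 — matches.

y_n = 2.22 ft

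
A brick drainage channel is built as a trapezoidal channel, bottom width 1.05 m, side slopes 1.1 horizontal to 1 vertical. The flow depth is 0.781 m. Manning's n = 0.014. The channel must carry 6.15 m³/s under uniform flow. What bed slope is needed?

S = 0.0099

With bottom width b = 1.05 m and side slope z = 1.1: A = (b + zy)y = (1.05 + 1.1×0.781)×0.781 = 1.491 m²; P = b + 2y√(1+z²) = 1.05 + 2×0.781×1.487 = 3.372 m.
Hydraulic radius R = A/P = 1.491/3.372 = 0.4422 m.
From Manning's equation, S = [nQ / (1 A R^(2/3))]² = [0.014 × 6.15 / (1 × 1.491 × 0.4422^(2/3))]² = 0.0099.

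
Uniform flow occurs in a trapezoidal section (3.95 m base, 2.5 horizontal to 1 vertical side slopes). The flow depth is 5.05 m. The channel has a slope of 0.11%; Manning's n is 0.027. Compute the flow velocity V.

With bottom width b = 3.95 m and side slope z = 2.5: A = (b + zy)y = (3.95 + 2.5×5.05)×5.05 = 83.7 m²; P = b + 2y√(1+z²) = 3.95 + 2×5.05×2.693 = 31.15 m.
Hydraulic radius R = A/P = 83.7/31.15 = 2.688 m.
From Manning's equation, V = (1/n) R^(2/3) S^(1/2) = (1/0.027) × 2.688^(2/3) × 0.0011^(1/2) = 2.37 m/s.

V = 2.37 m/s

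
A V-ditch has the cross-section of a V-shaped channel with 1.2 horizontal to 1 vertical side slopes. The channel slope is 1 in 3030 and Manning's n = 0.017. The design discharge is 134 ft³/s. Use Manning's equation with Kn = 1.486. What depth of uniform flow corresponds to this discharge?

y_n = 6.26 ft

Manning's equation rearranged: A R^(2/3) = nQ / (1.486·√S) = 0.017 × 134 / (1.486 × √0.00033) = 84.38.
Try y = 7.67 ft: A R^(2/3) = 145.1 — too large.
Try y = 5.26 ft: A R^(2/3) = 53.06 — too small.
Try y = 6.26 ft: A R^(2/3) = 84.4 — close enough.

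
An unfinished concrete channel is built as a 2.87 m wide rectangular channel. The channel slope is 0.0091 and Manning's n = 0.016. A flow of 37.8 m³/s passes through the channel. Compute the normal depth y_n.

Manning's equation rearranged: A R^(2/3) = nQ / (1·√S) = 0.016 × 37.8 / (√0.0091) = 6.34.
Try y = 2.81 m: A R^(2/3) = 7.793 — over.
Try y = 2.38 m: A R^(2/3) = 6.345 — matches.

y_n = 2.38 m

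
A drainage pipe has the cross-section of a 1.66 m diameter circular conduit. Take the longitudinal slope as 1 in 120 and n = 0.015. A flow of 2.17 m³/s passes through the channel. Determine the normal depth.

Manning's equation rearranged: A R^(2/3) = nQ / (1·√S) = 0.015 × 2.17 / (√0.008333) = 0.3566.
At y = 0.68 m: A R^(2/3) = 0.4238 — too large.
At y = 0.619 m: A R^(2/3) = 0.3565 — matches.

y_n = 0.619 m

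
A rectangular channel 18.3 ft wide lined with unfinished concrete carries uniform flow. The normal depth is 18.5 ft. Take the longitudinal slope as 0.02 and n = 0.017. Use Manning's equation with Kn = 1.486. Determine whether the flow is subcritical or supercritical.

supercritical

Flow area A = b·y = 18.3 × 18.5 = 338.6 ft². Wetted perimeter P = b + 2y = 18.3 + 2×18.5 = 55.3 ft.
Hydraulic radius R = A/P = 338.6/55.3 = 6.122 ft.
V = (1.486/n) R^(2/3) √S = (1.486/0.017) × 6.122^(2/3) × √0.02 = 41.37 ft/s. Hydraulic depth D_h = A/T = 338.6/18.3 = 18.5 ft.
Froude number Fr = V/√(g·D_h) = 41.37/√(32.2×18.5) = 1.69, which is greater than 1, so the flow is supercritical.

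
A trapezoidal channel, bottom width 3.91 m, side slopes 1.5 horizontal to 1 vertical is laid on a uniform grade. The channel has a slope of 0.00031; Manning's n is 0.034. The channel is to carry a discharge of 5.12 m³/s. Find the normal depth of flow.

y_n = 1.56 m

Manning's equation rearranged: A R^(2/3) = nQ / (1·√S) = 0.034 × 5.12 / (√0.00031) = 9.887.
Try y = 1.18 m: A R^(2/3) = 5.876 — low.
Try y = 1.68 m: A R^(2/3) = 11.4 — high.
Try y = 1.56 m: A R^(2/3) = 9.896 — close enough.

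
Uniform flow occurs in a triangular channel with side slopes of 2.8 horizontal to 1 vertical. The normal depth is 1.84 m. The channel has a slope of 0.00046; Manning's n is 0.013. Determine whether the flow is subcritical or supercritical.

subcritical

For a triangular section with side slope z = 2.8: A = zy² = 2.8×1.84² = 9.48 m²; P = 2y√(1+z²) = 2×1.84×2.973 = 10.94 m.
Hydraulic radius R = A/P = 9.48/10.94 = 0.8664 m.
V = (1/n) R^(2/3) √S = (1/0.013) × 0.8664^(2/3) × √0.00046 = 1.499 m/s. Hydraulic depth D_h = A/T = 9.48/10.3 = 0.92 m.
Froude number Fr = V/√(g·D_h) = 1.499/√(9.81×0.92) = 0.499, which is less than 1, so the flow is subcritical.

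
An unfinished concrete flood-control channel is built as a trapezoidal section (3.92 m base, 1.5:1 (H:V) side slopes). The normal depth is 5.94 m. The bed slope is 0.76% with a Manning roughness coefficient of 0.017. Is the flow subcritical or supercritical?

supercritical

With bottom width b = 3.92 m and side slope z = 1.5: A = (b + zy)y = (3.92 + 1.5×5.94)×5.94 = 76.21 m²; P = b + 2y√(1+z²) = 3.92 + 2×5.94×1.803 = 25.34 m.
Hydraulic radius R = A/P = 76.21/25.34 = 3.008 m.
V = (1/n) R^(2/3) √S = (1/0.017) × 3.008^(2/3) × √0.0076 = 10.69 m/s. Hydraulic depth D_h = A/T = 76.21/21.74 = 3.506 m.
Froude number Fr = V/√(g·D_h) = 10.69/√(9.81×3.506) = 1.82, which is greater than 1, so the flow is supercritical.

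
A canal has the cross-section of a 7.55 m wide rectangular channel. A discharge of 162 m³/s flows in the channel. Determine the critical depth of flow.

y_c = 3.61 m

For a rectangular channel, critical depth y_c = (q²/g)^(1/3) where q = Q/b = 162/7.55 = 21.46 m²/s.
So y_c = (21.46²/9.81)^(1/3) = 3.61 m.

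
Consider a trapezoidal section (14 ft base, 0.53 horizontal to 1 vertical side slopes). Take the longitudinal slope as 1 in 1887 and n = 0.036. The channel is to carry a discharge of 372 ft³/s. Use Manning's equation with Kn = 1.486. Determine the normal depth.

y_n = 7.89 ft

Manning's equation rearranged: A R^(2/3) = nQ / (1.486·√S) = 0.036 × 372 / (1.486 × √0.0005299) = 391.5.
Try y = 7.08 ft: A R^(2/3) = 326.5 — short.
Try y = 8.9 ft: A R^(2/3) = 479.2 — over.
Try y = 7.89 ft: A R^(2/3) = 391.2 — matches.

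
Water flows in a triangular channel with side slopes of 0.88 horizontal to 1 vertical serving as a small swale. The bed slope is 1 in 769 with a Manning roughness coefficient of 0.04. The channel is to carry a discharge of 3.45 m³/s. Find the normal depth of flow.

Manning's equation rearranged: A R^(2/3) = nQ / (1·√S) = 0.04 × 3.45 / (√0.0013) = 3.827.
Trying y = 2.68 m: A R^(2/3) = 5.827 — high.
Trying y = 1.8 m: A R^(2/3) = 2.016 — low.
Trying y = 2.29 m: A R^(2/3) = 3.831 — ≈ 3.827.

y_n = 2.29 m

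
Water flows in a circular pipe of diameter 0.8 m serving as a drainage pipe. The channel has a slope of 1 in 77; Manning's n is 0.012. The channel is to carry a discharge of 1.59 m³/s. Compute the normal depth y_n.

y_n = 0.638 m

Manning's equation rearranged: A R^(2/3) = nQ / (1·√S) = 0.012 × 1.59 / (√0.01299) = 0.1674.
Trying y = 0.744 m: A R^(2/3) = 0.1848 — too large.
Trying y = 0.522 m: A R^(2/3) = 0.1307 — too small.
Trying y = 0.638 m: A R^(2/3) = 0.1675 — matches.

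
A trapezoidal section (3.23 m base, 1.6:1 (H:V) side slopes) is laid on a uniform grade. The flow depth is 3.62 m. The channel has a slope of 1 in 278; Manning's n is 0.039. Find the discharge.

With bottom width b = 3.23 m and side slope z = 1.6: A = (b + zy)y = (3.23 + 1.6×3.62)×3.62 = 32.66 m²; P = b + 2y√(1+z²) = 3.23 + 2×3.62×1.887 = 16.89 m.
Hydraulic radius R = A/P = 32.66/16.89 = 1.934 m.
Manning's equation: Q = (1/n) A R^(2/3) S^(1/2) = (1/0.039) × 32.66 × 1.934^(2/3) × 0.003597^(1/2) = 78 m³/s.

Q = 78 m³/s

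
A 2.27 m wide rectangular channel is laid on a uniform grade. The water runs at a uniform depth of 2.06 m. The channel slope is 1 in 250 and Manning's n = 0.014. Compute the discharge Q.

Q = 17.2 m³/s

Flow area A = b·y = 2.27 × 2.06 = 4.676 m². Wetted perimeter P = b + 2y = 2.27 + 2×2.06 = 6.39 m.
Hydraulic radius R = A/P = 4.676/6.39 = 0.7318 m.
Manning's equation: Q = (1/n) A R^(2/3) S^(1/2) = (1/0.014) × 4.676 × 0.7318^(2/3) × 0.004^(1/2) = 17.2 m³/s.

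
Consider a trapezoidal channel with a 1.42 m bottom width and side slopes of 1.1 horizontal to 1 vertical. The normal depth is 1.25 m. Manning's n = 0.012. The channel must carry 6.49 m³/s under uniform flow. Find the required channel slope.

With bottom width b = 1.42 m and side slope z = 1.1: A = (b + zy)y = (1.42 + 1.1×1.25)×1.25 = 3.494 m²; P = b + 2y√(1+z²) = 1.42 + 2×1.25×1.487 = 5.137 m.
Hydraulic radius R = A/P = 3.494/5.137 = 0.6802 m.
From Manning's equation, S = [nQ / (1 A R^(2/3))]² = [0.012 × 6.49 / (1 × 3.494 × 0.6802^(2/3))]² = 0.000831.

S = 0.000831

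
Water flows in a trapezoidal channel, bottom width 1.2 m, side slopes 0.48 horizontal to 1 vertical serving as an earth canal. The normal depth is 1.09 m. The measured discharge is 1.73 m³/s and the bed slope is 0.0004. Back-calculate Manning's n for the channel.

n = 0.014

With bottom width b = 1.2 m and side slope z = 0.48: A = (b + zy)y = (1.2 + 0.48×1.09)×1.09 = 1.878 m²; P = b + 2y√(1+z²) = 1.2 + 2×1.09×1.109 = 3.618 m.
Hydraulic radius R = A/P = 1.878/3.618 = 0.5191 m.
Rearranging Manning's equation: n = (1/Q) A R^(2/3) S^(1/2) = (1/1.73) × 1.878 × 0.5191^(2/3) × √0.0004 = 0.014.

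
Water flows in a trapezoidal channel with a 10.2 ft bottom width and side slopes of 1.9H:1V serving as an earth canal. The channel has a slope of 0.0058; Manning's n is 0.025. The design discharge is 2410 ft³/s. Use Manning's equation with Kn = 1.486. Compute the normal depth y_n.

y_n = 7.82 ft

Manning's equation rearranged: A R^(2/3) = nQ / (1.486·√S) = 0.025 × 2410 / (1.486 × √0.0058) = 532.4.
Try y = 5.62 ft: A R^(2/3) = 266.2 — short.
Try y = 7.82 ft: A R^(2/3) = 532.2 — matches.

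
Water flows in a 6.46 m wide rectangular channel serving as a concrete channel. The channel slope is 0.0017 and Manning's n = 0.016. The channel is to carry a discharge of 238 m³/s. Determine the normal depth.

Manning's equation rearranged: A R^(2/3) = nQ / (1·√S) = 0.016 × 238 / (√0.0017) = 92.36.
At y = 8.97 m: A R^(2/3) = 103.1 — high.
At y = 7.12 m: A R^(2/3) = 78.32 — low.
At y = 8.17 m: A R^(2/3) = 92.36 — close enough.

y_n = 8.17 m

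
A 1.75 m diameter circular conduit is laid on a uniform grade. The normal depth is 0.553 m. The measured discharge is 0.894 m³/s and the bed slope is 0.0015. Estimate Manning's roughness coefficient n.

For a circular section of diameter D = 1.75 m at depth y = 0.553 m, the central angle is θ = 2 arccos(1 − 2y/D) = 2.388 rad. Then A = (D²/8)(θ − sin θ) = 0.6521 m² and P = Dθ/2 = 2.089 m.
Hydraulic radius R = A/P = 0.6521/2.089 = 0.3121 m.
Rearranging Manning's equation: n = (1/Q) A R^(2/3) S^(1/2) = (1/0.894) × 0.6521 × 0.3121^(2/3) × √0.0015 = 0.013.

n = 0.013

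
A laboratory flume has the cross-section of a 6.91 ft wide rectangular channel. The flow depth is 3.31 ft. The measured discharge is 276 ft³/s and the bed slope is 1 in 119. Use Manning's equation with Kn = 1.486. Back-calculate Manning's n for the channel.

n = 0.016

Flow area A = b·y = 6.91 × 3.31 = 22.87 ft². Wetted perimeter P = b + 2y = 6.91 + 2×3.31 = 13.53 ft.
Hydraulic radius R = A/P = 22.87/13.53 = 1.69 ft.
Rearranging Manning's equation: n = (1.486/Q) A R^(2/3) S^(1/2) = (1.486/276) × 22.87 × 1.69^(2/3) × √0.008403 = 0.016.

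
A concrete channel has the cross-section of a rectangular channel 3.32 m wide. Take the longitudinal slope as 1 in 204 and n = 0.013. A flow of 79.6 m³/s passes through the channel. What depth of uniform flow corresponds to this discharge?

Manning's equation rearranged: A R^(2/3) = nQ / (1·√S) = 0.013 × 79.6 / (√0.004902) = 14.78.
Try y = 3.12 m: A R^(2/3) = 10.93 — short.
Try y = 5.01 m: A R^(2/3) = 19.27 — over.
Try y = 4 m: A R^(2/3) = 14.77 — matches.

y_n = 4 m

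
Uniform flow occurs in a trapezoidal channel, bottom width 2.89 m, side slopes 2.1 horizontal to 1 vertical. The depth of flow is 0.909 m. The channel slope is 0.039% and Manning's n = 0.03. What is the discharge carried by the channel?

Q = 2.07 m³/s

With bottom width b = 2.89 m and side slope z = 2.1: A = (b + zy)y = (2.89 + 2.1×0.909)×0.909 = 4.362 m²; P = b + 2y√(1+z²) = 2.89 + 2×0.909×2.326 = 7.119 m.
Hydraulic radius R = A/P = 4.362/7.119 = 0.6128 m.
Manning's equation: Q = (1/n) A R^(2/3) S^(1/2) = (1/0.03) × 4.362 × 0.6128^(2/3) × 0.00039^(1/2) = 2.07 m³/s.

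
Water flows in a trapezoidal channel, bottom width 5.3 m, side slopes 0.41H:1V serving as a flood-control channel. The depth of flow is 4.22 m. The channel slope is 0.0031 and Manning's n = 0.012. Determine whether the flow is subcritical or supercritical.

supercritical

With bottom width b = 5.3 m and side slope z = 0.41: A = (b + zy)y = (5.3 + 0.41×4.22)×4.22 = 29.67 m²; P = b + 2y√(1+z²) = 5.3 + 2×4.22×1.081 = 14.42 m.
Hydraulic radius R = A/P = 29.67/14.42 = 2.057 m.
V = (1/n) R^(2/3) √S = (1/0.012) × 2.057^(2/3) × √0.0031 = 7.505 m/s. Hydraulic depth D_h = A/T = 29.67/8.76 = 3.387 m.
Froude number Fr = V/√(g·D_h) = 7.505/√(9.81×3.387) = 1.3, which is greater than 1, so the flow is supercritical.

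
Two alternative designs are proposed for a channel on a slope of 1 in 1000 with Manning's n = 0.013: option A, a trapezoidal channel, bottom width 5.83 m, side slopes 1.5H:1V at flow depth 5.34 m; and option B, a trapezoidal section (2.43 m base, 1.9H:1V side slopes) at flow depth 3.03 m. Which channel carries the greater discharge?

channel A

Channel A: With bottom width b = 5.83 m and side slope z = 1.5: A = (b + zy)y = (5.83 + 1.5×5.34)×5.34 = 73.91 m²; P = b + 2y√(1+z²) = 5.83 + 2×5.34×1.803 = 25.08 m. Hydraulic radius R = A/P = 73.91/25.08 = 2.946 m. Q_A = (1/0.013)·73.91·2.946^(2/3)·√0.001 = 369.5 m³/s.
Channel B: With bottom width b = 2.43 m and side slope z = 1.9: A = (b + zy)y = (2.43 + 1.9×3.03)×3.03 = 24.81 m²; P = b + 2y√(1+z²) = 2.43 + 2×3.03×2.147 = 15.44 m. Hydraulic radius R = A/P = 24.81/15.44 = 1.607 m. Q_B = (1/0.013)·24.81·1.607^(2/3)·√0.001 = 82.77 m³/s.
Q_A = 369.5 m³/s vs Q_B = 82.77 m³/s, so channel A carries more.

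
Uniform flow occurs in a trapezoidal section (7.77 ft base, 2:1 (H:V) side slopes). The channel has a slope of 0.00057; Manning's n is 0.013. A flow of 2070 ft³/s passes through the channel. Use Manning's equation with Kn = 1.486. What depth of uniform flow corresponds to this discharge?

y_n = 9.55 ft

Manning's equation rearranged: A R^(2/3) = nQ / (1.486·√S) = 0.013 × 2070 / (1.486 × √0.00057) = 758.5.
Trying y = 7.71 ft: A R^(2/3) = 467.8 — short.
Trying y = 11.7 ft: A R^(2/3) = 1213 — over.
Trying y = 9.55 ft: A R^(2/3) = 758.7 — matches.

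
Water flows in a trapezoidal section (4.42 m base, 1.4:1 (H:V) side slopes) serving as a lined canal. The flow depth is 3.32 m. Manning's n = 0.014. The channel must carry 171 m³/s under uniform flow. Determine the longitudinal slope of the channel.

S = 0.00269

With bottom width b = 4.42 m and side slope z = 1.4: A = (b + zy)y = (4.42 + 1.4×3.32)×3.32 = 30.11 m²; P = b + 2y√(1+z²) = 4.42 + 2×3.32×1.72 = 15.84 m.
Hydraulic radius R = A/P = 30.11/15.84 = 1.9 m.
From Manning's equation, S = [nQ / (1 A R^(2/3))]² = [0.014 × 171 / (1 × 30.11 × 1.9^(2/3))]² = 0.00269.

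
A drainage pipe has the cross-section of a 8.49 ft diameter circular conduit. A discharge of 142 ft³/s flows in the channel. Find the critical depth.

At critical depth, Q² T / (g A³) = 1, i.e. A³/T = Q²/g = 142²/32.2 = 626.2.
Try y = 2.59 ft: A³/T = 399.7 — too small.
Try y = 3.38 ft: A³/T = 1116 — too large.
Try y = 2.91 ft: A³/T = 627.1 — matches.

y_c = 2.91 ft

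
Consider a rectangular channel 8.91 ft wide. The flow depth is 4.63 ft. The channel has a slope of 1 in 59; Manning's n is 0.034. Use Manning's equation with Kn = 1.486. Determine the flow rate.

Q = 405 ft³/s

Flow area A = b·y = 8.91 × 4.63 = 41.25 ft². Wetted perimeter P = b + 2y = 8.91 + 2×4.63 = 18.17 ft.
Hydraulic radius R = A/P = 41.25/18.17 = 2.27 ft.
Manning's equation: Q = (1.486/n) A R^(2/3) S^(1/2) = (1.486/0.034) × 41.25 × 2.27^(2/3) × 0.01695^(1/2) = 405 ft³/s.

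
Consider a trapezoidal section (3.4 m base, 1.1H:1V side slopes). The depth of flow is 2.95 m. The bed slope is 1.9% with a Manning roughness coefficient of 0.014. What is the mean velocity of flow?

V = 13.5 m/s

With bottom width b = 3.4 m and side slope z = 1.1: A = (b + zy)y = (3.4 + 1.1×2.95)×2.95 = 19.6 m²; P = b + 2y√(1+z²) = 3.4 + 2×2.95×1.487 = 12.17 m.
Hydraulic radius R = A/P = 19.6/12.17 = 1.611 m.
From Manning's equation, V = (1/n) R^(2/3) S^(1/2) = (1/0.014) × 1.611^(2/3) × 0.019^(1/2) = 13.5 m/s.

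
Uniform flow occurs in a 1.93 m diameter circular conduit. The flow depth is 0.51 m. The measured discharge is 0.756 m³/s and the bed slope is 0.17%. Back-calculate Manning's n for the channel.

n = 0.015

For a circular section of diameter D = 1.93 m at depth y = 0.51 m, the central angle is θ = 2 arccos(1 − 2y/D) = 2.16 rad. Then A = (D²/8)(θ − sin θ) = 0.6183 m² and P = Dθ/2 = 2.084 m.
Hydraulic radius R = A/P = 0.6183/2.084 = 0.2967 m.
Rearranging Manning's equation: n = (1/Q) A R^(2/3) S^(1/2) = (1/0.756) × 0.6183 × 0.2967^(2/3) × √0.0017 = 0.015.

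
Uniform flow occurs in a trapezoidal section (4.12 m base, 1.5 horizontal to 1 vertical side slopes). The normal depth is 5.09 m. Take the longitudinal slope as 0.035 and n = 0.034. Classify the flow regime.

With bottom width b = 4.12 m and side slope z = 1.5: A = (b + zy)y = (4.12 + 1.5×5.09)×5.09 = 59.83 m²; P = b + 2y√(1+z²) = 4.12 + 2×5.09×1.803 = 22.47 m.
Hydraulic radius R = A/P = 59.83/22.47 = 2.663 m.
V = (1/n) R^(2/3) √S = (1/0.034) × 2.663^(2/3) × √0.035 = 10.57 m/s. Hydraulic depth D_h = A/T = 59.83/19.39 = 3.086 m.
Froude number Fr = V/√(g·D_h) = 10.57/√(9.81×3.086) = 1.92, which is greater than 1, so the flow is supercritical.

supercritical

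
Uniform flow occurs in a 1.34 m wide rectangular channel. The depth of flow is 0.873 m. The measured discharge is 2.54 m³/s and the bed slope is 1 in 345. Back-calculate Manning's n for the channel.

n = 0.013

Flow area A = b·y = 1.34 × 0.873 = 1.17 m². Wetted perimeter P = b + 2y = 1.34 + 2×0.873 = 3.086 m.
Hydraulic radius R = A/P = 1.17/3.086 = 0.3791 m.
Rearranging Manning's equation: n = (1/Q) A R^(2/3) S^(1/2) = (1/2.54) × 1.17 × 0.3791^(2/3) × √0.002899 = 0.013.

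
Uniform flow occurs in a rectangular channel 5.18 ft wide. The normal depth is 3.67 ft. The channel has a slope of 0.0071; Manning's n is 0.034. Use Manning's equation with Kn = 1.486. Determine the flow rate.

Q = 92.5 ft³/s

Flow area A = b·y = 5.18 × 3.67 = 19.01 ft². Wetted perimeter P = b + 2y = 5.18 + 2×3.67 = 12.52 ft.
Hydraulic radius R = A/P = 19.01/12.52 = 1.518 ft.
Manning's equation: Q = (1.486/n) A R^(2/3) S^(1/2) = (1.486/0.034) × 19.01 × 1.518^(2/3) × 0.0071^(1/2) = 92.5 ft³/s.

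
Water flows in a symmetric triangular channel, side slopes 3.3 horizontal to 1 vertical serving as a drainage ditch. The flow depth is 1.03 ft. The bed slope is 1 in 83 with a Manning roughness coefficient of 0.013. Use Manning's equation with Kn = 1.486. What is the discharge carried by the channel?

For a triangular section with side slope z = 3.3: A = zy² = 3.3×1.03² = 3.501 ft²; P = 2y√(1+z²) = 2×1.03×3.448 = 7.103 ft.
Hydraulic radius R = A/P = 3.501/7.103 = 0.4929 ft.
Manning's equation: Q = (1.486/n) A R^(2/3) S^(1/2) = (1.486/0.013) × 3.501 × 0.4929^(2/3) × 0.01205^(1/2) = 27.4 ft³/s.

Q = 27.4 ft³/s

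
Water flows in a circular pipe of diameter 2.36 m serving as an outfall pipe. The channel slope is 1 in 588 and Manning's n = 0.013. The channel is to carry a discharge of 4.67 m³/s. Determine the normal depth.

y_n = 1.15 m

Manning's equation rearranged: A R^(2/3) = nQ / (1·√S) = 0.013 × 4.67 / (√0.001701) = 1.472.
Try y = 1.46 m: A R^(2/3) = 2.165 — too large.
Try y = 0.887 m: A R^(2/3) = 0.9245 — too small.
Try y = 1.15 m: A R^(2/3) = 1.472 — close enough.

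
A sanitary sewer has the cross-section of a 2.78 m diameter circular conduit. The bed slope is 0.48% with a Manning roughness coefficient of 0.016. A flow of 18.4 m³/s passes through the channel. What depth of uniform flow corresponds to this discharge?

Manning's equation rearranged: A R^(2/3) = nQ / (1·√S) = 0.016 × 18.4 / (√0.0048) = 4.249.
At y = 1.76 m: A R^(2/3) = 3.468 — too small.
At y = 2.05 m: A R^(2/3) = 4.257 — ≈ 4.249.

y_n = 2.05 m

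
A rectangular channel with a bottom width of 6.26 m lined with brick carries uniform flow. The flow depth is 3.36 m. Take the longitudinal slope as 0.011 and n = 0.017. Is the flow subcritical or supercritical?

Flow area A = b·y = 6.26 × 3.36 = 21.03 m². Wetted perimeter P = b + 2y = 6.26 + 2×3.36 = 12.98 m.
Hydraulic radius R = A/P = 21.03/12.98 = 1.62 m.
V = (1/n) R^(2/3) √S = (1/0.017) × 1.62^(2/3) × √0.011 = 8.512 m/s. Hydraulic depth D_h = A/T = 21.03/6.26 = 3.36 m.
Froude number Fr = V/√(g·D_h) = 8.512/√(9.81×3.36) = 1.48, which is greater than 1, so the flow is supercritical.

supercritical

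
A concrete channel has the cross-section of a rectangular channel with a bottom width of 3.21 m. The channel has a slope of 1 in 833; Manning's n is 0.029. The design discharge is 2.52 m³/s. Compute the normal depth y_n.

Manning's equation rearranged: A R^(2/3) = nQ / (1·√S) = 0.029 × 2.52 / (√0.0012) = 2.109.
Trying y = 1.16 m: A R^(2/3) = 2.861 — too large.
Trying y = 0.934 m: A R^(2/3) = 2.11 — matches.

y_n = 0.934 m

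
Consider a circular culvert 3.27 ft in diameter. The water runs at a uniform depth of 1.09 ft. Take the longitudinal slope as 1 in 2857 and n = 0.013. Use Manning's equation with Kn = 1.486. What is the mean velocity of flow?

For a circular section of diameter D = 3.27 ft at depth y = 1.09 ft, the central angle is θ = 2 arccos(1 − 2y/D) = 2.462 rad. Then A = (D²/8)(θ − sin θ) = 2.451 ft² and P = Dθ/2 = 4.025 ft.
Hydraulic radius R = A/P = 2.451/4.025 = 0.6088 ft.
From Manning's equation, V = (1.486/n) R^(2/3) S^(1/2) = (1.486/0.013) × 0.6088^(2/3) × 0.00035^(1/2) = 1.54 ft/s.

V = 1.54 ft/s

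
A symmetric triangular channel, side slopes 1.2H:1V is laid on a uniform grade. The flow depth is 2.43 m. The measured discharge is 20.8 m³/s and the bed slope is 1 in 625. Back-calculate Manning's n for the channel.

For a triangular section with side slope z = 1.2: A = zy² = 1.2×2.43² = 7.086 m²; P = 2y√(1+z²) = 2×2.43×1.562 = 7.592 m.
Hydraulic radius R = A/P = 7.086/7.592 = 0.9334 m.
Rearranging Manning's equation: n = (1/Q) A R^(2/3) S^(1/2) = (1/20.8) × 7.086 × 0.9334^(2/3) × √0.0016 = 0.013.

n = 0.013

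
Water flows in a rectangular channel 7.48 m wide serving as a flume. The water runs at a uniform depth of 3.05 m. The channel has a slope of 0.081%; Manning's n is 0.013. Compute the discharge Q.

Q = 70.6 m³/s

Flow area A = b·y = 7.48 × 3.05 = 22.81 m². Wetted perimeter P = b + 2y = 7.48 + 2×3.05 = 13.58 m.
Hydraulic radius R = A/P = 22.81/13.58 = 1.68 m.
Manning's equation: Q = (1/n) A R^(2/3) S^(1/2) = (1/0.013) × 22.81 × 1.68^(2/3) × 0.00081^(1/2) = 70.6 m³/s.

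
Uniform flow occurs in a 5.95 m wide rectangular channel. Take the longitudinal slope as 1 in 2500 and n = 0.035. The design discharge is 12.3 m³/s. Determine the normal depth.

y_n = 2.83 m

Manning's equation rearranged: A R^(2/3) = nQ / (1·√S) = 0.035 × 12.3 / (√0.0004) = 21.53.
Trying y = 2.18 m: A R^(2/3) = 15.12 — too small.
Trying y = 3.05 m: A R^(2/3) = 23.84 — too large.
Trying y = 2.83 m: A R^(2/3) = 21.58 — ≈ 21.53.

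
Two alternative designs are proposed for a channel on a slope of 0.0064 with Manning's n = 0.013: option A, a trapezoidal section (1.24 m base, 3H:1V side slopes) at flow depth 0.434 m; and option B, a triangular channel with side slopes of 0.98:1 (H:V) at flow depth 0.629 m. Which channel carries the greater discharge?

channel A

Channel A: With bottom width b = 1.24 m and side slope z = 3: A = (b + zy)y = (1.24 + 3×0.434)×0.434 = 1.103 m²; P = b + 2y√(1+z²) = 1.24 + 2×0.434×3.162 = 3.985 m. Hydraulic radius R = A/P = 1.103/3.985 = 0.2769 m. Q_A = (1/0.013)·1.103·0.2769^(2/3)·√0.0064 = 2.884 m³/s.
Channel B: For a triangular section with side slope z = 0.98: A = zy² = 0.98×0.629² = 0.3877 m²; P = 2y√(1+z²) = 2×0.629×1.4 = 1.761 m. Hydraulic radius R = A/P = 0.3877/1.761 = 0.2201 m. Q_B = (1/0.013)·0.3877·0.2201^(2/3)·√0.0064 = 0.8699 m³/s.
Q_A = 2.884 m³/s vs Q_B = 0.8699 m³/s, so channel A carries more.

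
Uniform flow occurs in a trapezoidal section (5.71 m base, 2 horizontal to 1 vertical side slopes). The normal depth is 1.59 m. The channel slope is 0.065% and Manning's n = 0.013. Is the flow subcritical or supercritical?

With bottom width b = 5.71 m and side slope z = 2: A = (b + zy)y = (5.71 + 2×1.59)×1.59 = 14.14 m²; P = b + 2y√(1+z²) = 5.71 + 2×1.59×2.236 = 12.82 m.
Hydraulic radius R = A/P = 14.14/12.82 = 1.103 m.
V = (1/n) R^(2/3) √S = (1/0.013) × 1.103^(2/3) × √0.00065 = 2.093 m/s. Hydraulic depth D_h = A/T = 14.14/12.07 = 1.171 m.
Froude number Fr = V/√(g·D_h) = 2.093/√(9.81×1.171) = 0.618, which is less than 1, so the flow is subcritical.

subcritical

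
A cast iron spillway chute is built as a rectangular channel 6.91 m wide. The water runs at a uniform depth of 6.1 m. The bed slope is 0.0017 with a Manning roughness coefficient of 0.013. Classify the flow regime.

subcritical

Flow area A = b·y = 6.91 × 6.1 = 42.15 m². Wetted perimeter P = b + 2y = 6.91 + 2×6.1 = 19.11 m.
Hydraulic radius R = A/P = 42.15/19.11 = 2.206 m.
V = (1/n) R^(2/3) √S = (1/0.013) × 2.206^(2/3) × √0.0017 = 5.374 m/s. Hydraulic depth D_h = A/T = 42.15/6.91 = 6.1 m.
Froude number Fr = V/√(g·D_h) = 5.374/√(9.81×6.1) = 0.695, which is less than 1, so the flow is subcritical.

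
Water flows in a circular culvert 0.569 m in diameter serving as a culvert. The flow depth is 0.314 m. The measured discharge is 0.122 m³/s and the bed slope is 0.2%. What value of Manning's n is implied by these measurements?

n = 0.015

For a circular section of diameter D = 0.569 m at depth y = 0.314 m, the central angle is θ = 2 arccos(1 − 2y/D) = 3.349 rad. Then A = (D²/8)(θ − sin θ) = 0.1439 m² and P = Dθ/2 = 0.9529 m.
Hydraulic radius R = A/P = 0.1439/0.9529 = 0.151 m.
Rearranging Manning's equation: n = (1/Q) A R^(2/3) S^(1/2) = (1/0.122) × 0.1439 × 0.151^(2/3) × √0.002 = 0.015.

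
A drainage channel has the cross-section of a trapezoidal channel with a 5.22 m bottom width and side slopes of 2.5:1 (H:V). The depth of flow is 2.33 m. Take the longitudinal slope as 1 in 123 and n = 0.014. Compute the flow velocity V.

With bottom width b = 5.22 m and side slope z = 2.5: A = (b + zy)y = (5.22 + 2.5×2.33)×2.33 = 25.73 m²; P = b + 2y√(1+z²) = 5.22 + 2×2.33×2.693 = 17.77 m.
Hydraulic radius R = A/P = 25.73/17.77 = 1.448 m.
From Manning's equation, V = (1/n) R^(2/3) S^(1/2) = (1/0.014) × 1.448^(2/3) × 0.00813^(1/2) = 8.24 m/s.

V = 8.24 m/s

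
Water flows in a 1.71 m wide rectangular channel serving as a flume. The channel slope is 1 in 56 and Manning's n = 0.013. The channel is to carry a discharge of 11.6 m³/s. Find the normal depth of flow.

y_n = 1.08 m

Manning's equation rearranged: A R^(2/3) = nQ / (1·√S) = 0.013 × 11.6 / (√0.01786) = 1.128.
Trying y = 1.21 m: A R^(2/3) = 1.305 — high.
Trying y = 0.953 m: A R^(2/3) = 0.9579 — low.
Trying y = 1.08 m: A R^(2/3) = 1.128 — matches.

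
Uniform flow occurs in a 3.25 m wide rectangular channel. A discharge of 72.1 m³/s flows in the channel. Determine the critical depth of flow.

For a rectangular channel, critical depth y_c = (q²/g)^(1/3) where q = Q/b = 72.1/3.25 = 22.18 m²/s.
So y_c = (22.18²/9.81)^(1/3) = 3.69 m.

y_c = 3.69 m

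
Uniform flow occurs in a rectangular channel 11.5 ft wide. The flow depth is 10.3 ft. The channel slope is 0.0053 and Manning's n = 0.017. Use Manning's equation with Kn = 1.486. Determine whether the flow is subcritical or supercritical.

subcritical

Flow area A = b·y = 11.5 × 10.3 = 118.5 ft². Wetted perimeter P = b + 2y = 11.5 + 2×10.3 = 32.1 ft.
Hydraulic radius R = A/P = 118.5/32.1 = 3.69 ft.
V = (1.486/n) R^(2/3) √S = (1.486/0.017) × 3.69^(2/3) × √0.0053 = 15.2 ft/s. Hydraulic depth D_h = A/T = 118.5/11.5 = 10.3 ft.
Froude number Fr = V/√(g·D_h) = 15.2/√(32.2×10.3) = 0.834, which is less than 1, so the flow is subcritical.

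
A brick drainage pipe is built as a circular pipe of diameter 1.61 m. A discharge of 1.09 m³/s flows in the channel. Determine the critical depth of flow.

y_c = 0.519 m

At critical depth, Q² T / (g A³) = 1, i.e. A³/T = Q²/g = 1.09²/9.81 = 0.1211.
Try y = 0.36 m: A³/T = 0.02925 — short.
Try y = 0.563 m: A³/T = 0.1662 — over.
Try y = 0.519 m: A³/T = 0.1213 — close enough.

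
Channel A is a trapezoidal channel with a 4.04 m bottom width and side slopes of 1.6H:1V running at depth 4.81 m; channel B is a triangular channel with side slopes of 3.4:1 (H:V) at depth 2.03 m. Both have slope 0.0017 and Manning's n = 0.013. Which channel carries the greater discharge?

Channel A: With bottom width b = 4.04 m and side slope z = 1.6: A = (b + zy)y = (4.04 + 1.6×4.81)×4.81 = 56.45 m²; P = b + 2y√(1+z²) = 4.04 + 2×4.81×1.887 = 22.19 m. Hydraulic radius R = A/P = 56.45/22.19 = 2.544 m. Q_A = (1/0.013)·56.45·2.544^(2/3)·√0.0017 = 333.6 m³/s.
Channel B: For a triangular section with side slope z = 3.4: A = zy² = 3.4×2.03² = 14.01 m²; P = 2y√(1+z²) = 2×2.03×3.544 = 14.39 m. Hydraulic radius R = A/P = 14.01/14.39 = 0.9738 m. Q_B = (1/0.013)·14.01·0.9738^(2/3)·√0.0017 = 43.66 m³/s.
Q_A = 333.6 m³/s vs Q_B = 43.66 m³/s, so channel A carries more.

channel A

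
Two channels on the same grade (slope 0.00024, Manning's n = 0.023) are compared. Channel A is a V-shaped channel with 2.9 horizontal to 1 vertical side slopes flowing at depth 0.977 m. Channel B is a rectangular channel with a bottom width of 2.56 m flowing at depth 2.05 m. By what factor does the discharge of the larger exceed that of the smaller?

Channel A: For a triangular section with side slope z = 2.9: A = zy² = 2.9×0.977² = 2.768 m²; P = 2y√(1+z²) = 2×0.977×3.068 = 5.994 m. Hydraulic radius R = A/P = 2.768/5.994 = 0.4618 m. Q_A = (1/0.023)·2.768·0.4618^(2/3)·√0.00024 = 1.114 m³/s.
Channel B: Flow area A = b·y = 2.56 × 2.05 = 5.248 m². Wetted perimeter P = b + 2y = 2.56 + 2×2.05 = 6.66 m. Hydraulic radius R = A/P = 5.248/6.66 = 0.788 m. Q_B = (1/0.023)·5.248·0.788^(2/3)·√0.00024 = 3.016 m³/s.
The larger discharge is 3.016 m³/s and the smaller is 1.114 m³/s; the ratio is 2.71.

2.71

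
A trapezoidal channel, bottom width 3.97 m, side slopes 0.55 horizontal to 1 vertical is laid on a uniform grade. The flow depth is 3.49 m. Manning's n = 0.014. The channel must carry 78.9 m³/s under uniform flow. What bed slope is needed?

S = 0.0014

With bottom width b = 3.97 m and side slope z = 0.55: A = (b + zy)y = (3.97 + 0.55×3.49)×3.49 = 20.55 m²; P = b + 2y√(1+z²) = 3.97 + 2×3.49×1.141 = 11.94 m.
Hydraulic radius R = A/P = 20.55/11.94 = 1.722 m.
From Manning's equation, S = [nQ / (1 A R^(2/3))]² = [0.014 × 78.9 / (1 × 20.55 × 1.722^(2/3))]² = 0.0014.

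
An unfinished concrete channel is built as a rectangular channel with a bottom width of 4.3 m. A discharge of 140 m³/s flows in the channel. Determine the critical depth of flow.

y_c = 4.76 m

For a rectangular channel, critical depth y_c = (q²/g)^(1/3) where q = Q/b = 140/4.3 = 32.56 m²/s.
So y_c = (32.56²/9.81)^(1/3) = 4.76 m.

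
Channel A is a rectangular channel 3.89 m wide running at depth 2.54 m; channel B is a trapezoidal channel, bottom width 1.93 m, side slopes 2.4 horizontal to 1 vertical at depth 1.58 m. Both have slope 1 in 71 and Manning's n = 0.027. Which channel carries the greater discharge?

channel A

Channel A: Flow area A = b·y = 3.89 × 2.54 = 9.881 m². Wetted perimeter P = b + 2y = 3.89 + 2×2.54 = 8.97 m. Hydraulic radius R = A/P = 9.881/8.97 = 1.102 m. Q_A = (1/0.027)·9.881·1.102^(2/3)·√0.01408 = 46.32 m³/s.
Channel B: With bottom width b = 1.93 m and side slope z = 2.4: A = (b + zy)y = (1.93 + 2.4×1.58)×1.58 = 9.041 m²; P = b + 2y√(1+z²) = 1.93 + 2×1.58×2.6 = 10.15 m. Hydraulic radius R = A/P = 9.041/10.15 = 0.8911 m. Q_B = (1/0.027)·9.041·0.8911^(2/3)·√0.01408 = 36.8 m³/s.
Q_A = 46.32 m³/s vs Q_B = 36.8 m³/s, so channel A carries more.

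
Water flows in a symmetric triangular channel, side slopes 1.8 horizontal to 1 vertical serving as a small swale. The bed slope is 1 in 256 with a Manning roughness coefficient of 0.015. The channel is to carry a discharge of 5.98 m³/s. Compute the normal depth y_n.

Manning's equation rearranged: A R^(2/3) = nQ / (1·√S) = 0.015 × 5.98 / (√0.003906) = 1.435.
Try y = 0.828 m: A R^(2/3) = 0.6267 — low.
Try y = 1.13 m: A R^(2/3) = 1.436 — matches.

y_n = 1.13 m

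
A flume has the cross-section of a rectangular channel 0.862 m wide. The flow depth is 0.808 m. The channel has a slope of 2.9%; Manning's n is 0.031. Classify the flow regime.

subcritical

Flow area A = b·y = 0.862 × 0.808 = 0.6965 m². Wetted perimeter P = b + 2y = 0.862 + 2×0.808 = 2.478 m.
Hydraulic radius R = A/P = 0.6965/2.478 = 0.2811 m.
V = (1/n) R^(2/3) √S = (1/0.031) × 0.2811^(2/3) × √0.029 = 2.357 m/s. Hydraulic depth D_h = A/T = 0.6965/0.862 = 0.808 m.
Froude number Fr = V/√(g·D_h) = 2.357/√(9.81×0.808) = 0.837, which is less than 1, so the flow is subcritical.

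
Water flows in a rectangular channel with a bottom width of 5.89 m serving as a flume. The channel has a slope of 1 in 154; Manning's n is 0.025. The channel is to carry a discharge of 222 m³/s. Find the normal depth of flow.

Manning's equation rearranged: A R^(2/3) = nQ / (1·√S) = 0.025 × 222 / (√0.006494) = 68.87.
At y = 8.03 m: A R^(2/3) = 78.9 — high.
At y = 7.16 m: A R^(2/3) = 68.87 — matches.

y_n = 7.16 m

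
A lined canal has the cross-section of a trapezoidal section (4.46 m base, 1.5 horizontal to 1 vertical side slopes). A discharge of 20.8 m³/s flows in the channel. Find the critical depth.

At critical depth, Q² T / (g A³) = 1, i.e. A³/T = Q²/g = 20.8²/9.81 = 44.1.
Try y = 1.43 m: A³/T = 96.3 — high.
Try y = 0.82 m: A³/T = 14.68 — low.
Try y = 1.14 m: A³/T = 44.16 — close enough.

y_c = 1.14 m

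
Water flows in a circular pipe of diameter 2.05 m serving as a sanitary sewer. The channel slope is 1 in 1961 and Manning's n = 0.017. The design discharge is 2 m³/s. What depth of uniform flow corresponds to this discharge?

y_n = 1.28 m

Manning's equation rearranged: A R^(2/3) = nQ / (1·√S) = 0.017 × 2 / (√0.0005099) = 1.506.
Trying y = 1.08 m: A R^(2/3) = 1.154 — too small.
Trying y = 1.45 m: A R^(2/3) = 1.794 — too large.
Trying y = 1.28 m: A R^(2/3) = 1.508 — matches.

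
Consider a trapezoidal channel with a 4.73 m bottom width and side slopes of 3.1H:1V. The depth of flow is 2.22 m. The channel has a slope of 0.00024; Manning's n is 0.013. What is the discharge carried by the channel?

With bottom width b = 4.73 m and side slope z = 3.1: A = (b + zy)y = (4.73 + 3.1×2.22)×2.22 = 25.78 m²; P = b + 2y√(1+z²) = 4.73 + 2×2.22×3.257 = 19.19 m.
Hydraulic radius R = A/P = 25.78/19.19 = 1.343 m.
Manning's equation: Q = (1/n) A R^(2/3) S^(1/2) = (1/0.013) × 25.78 × 1.343^(2/3) × 0.00024^(1/2) = 37.4 m³/s.

Q = 37.4 m³/s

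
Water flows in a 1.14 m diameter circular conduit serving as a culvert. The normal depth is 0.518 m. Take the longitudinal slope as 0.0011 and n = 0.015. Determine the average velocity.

V = 0.918 m/s

For a circular section of diameter D = 1.14 m at depth y = 0.518 m, the central angle is θ = 2 arccos(1 − 2y/D) = 2.959 rad. Then A = (D²/8)(θ − sin θ) = 0.4512 m² and P = Dθ/2 = 1.687 m.
Hydraulic radius R = A/P = 0.4512/1.687 = 0.2675 m.
From Manning's equation, V = (1/n) R^(2/3) S^(1/2) = (1/0.015) × 0.2675^(2/3) × 0.0011^(1/2) = 0.918 m/s.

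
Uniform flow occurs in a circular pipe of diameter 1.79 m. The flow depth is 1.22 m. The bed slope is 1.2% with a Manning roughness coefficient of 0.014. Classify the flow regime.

For a circular section of diameter D = 1.79 m at depth y = 1.22 m, the central angle is θ = 2 arccos(1 − 2y/D) = 3.885 rad. Then A = (D²/8)(θ − sin θ) = 1.827 m² and P = Dθ/2 = 3.477 m.
Hydraulic radius R = A/P = 1.827/3.477 = 0.5254 m.
V = (1/n) R^(2/3) √S = (1/0.014) × 0.5254^(2/3) × √0.012 = 5.095 m/s. Hydraulic depth D_h = A/T = 1.827/1.668 = 1.095 m.
Froude number Fr = V/√(g·D_h) = 5.095/√(9.81×1.095) = 1.55, which is greater than 1, so the flow is supercritical.

supercritical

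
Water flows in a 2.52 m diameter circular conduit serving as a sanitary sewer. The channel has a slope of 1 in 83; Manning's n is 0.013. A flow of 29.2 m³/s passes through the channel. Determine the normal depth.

y_n = 1.95 m

Manning's equation rearranged: A R^(2/3) = nQ / (1·√S) = 0.013 × 29.2 / (√0.01205) = 3.458.
Trying y = 1.64 m: A R^(2/3) = 2.777 — too small.
Trying y = 1.95 m: A R^(2/3) = 3.462 — close enough.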